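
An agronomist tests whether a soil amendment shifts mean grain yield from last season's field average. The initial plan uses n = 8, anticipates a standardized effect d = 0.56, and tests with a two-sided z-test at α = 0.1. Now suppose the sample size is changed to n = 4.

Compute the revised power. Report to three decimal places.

With n = 4: δ = d·√n = 0.56 × √4 = 1.1200. Critical value z_{0.05} = 1.645.
Revised power = Φ(δ − 1.645) + Φ(−δ − 1.645) = Φ(-0.525) + Φ(-2.765) = 0.2998 + 0.0028 = 0.3027.

Power ≈ 0.303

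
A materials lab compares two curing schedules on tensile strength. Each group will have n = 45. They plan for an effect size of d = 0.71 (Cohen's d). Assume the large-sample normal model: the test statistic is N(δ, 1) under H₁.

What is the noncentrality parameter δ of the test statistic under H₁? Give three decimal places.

δ = d·√(n/2) = 0.71 × √(45/2) = 3.3678

δ ≈ 3.368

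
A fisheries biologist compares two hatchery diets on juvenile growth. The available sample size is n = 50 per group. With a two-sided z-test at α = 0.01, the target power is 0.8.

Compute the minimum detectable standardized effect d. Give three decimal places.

Need Φ(δ − 2.576) = 0.8, so δ = 2.576 + 0.842 = 3.417.
(Lower-tail contribution to power is negligible for δ > 0.)
δ = d·√(n/2) ⇒ d = δ/√(n/2) = 3.417/√(50/2) = 0.6835.

d ≈ 0.683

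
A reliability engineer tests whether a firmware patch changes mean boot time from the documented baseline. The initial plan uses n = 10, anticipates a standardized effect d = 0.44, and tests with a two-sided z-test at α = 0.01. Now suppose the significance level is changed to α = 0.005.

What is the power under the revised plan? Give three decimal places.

Power ≈ 0.078

δ = d·√n = 0.44 × √10 = 1.3914 (unchanged). New critical value: z_{0.0025} = 2.807.
Revised power = Φ(δ − 2.807) + Φ(−δ − 2.807) = Φ(-1.416) + Φ(-4.198) = 0.0784 + 0.0000 = 0.0785.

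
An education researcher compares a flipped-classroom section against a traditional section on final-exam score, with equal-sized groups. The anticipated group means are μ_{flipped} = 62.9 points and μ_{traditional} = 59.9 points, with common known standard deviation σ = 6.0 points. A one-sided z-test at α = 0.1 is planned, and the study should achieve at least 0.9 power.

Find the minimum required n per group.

Standardized effect: d = |μ_{flipped} − μ_{traditional}| / σ = |62.9 − 59.9| / 6.0 = 0.5000
For power 0.9 need Φ(δ − z_{0.1}) = 0.9, so δ = z_{0.1} + z_{0.10} = 1.282 + 1.282 = 2.563.
δ = d·√(n/2) ⇒ n = 2(δ/d)² = 2 × (2.563 / 0.5000)² = 52.56.
Round up to the next whole unit.

n = 53 per group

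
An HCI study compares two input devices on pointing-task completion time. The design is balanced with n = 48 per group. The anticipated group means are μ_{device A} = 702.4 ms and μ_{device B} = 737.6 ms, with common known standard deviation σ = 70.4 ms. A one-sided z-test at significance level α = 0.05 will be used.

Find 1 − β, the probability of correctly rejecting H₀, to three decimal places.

Power ≈ 0.789

Standardized effect: d = |μ_{device A} − μ_{device B}| / σ = |702.4 − 737.6| / 70.4 = 0.5000
Noncentrality parameter: δ = d·√(n/2) = 0.5000 × √(48/2) = 2.4495
Critical value for a one-sided test at α = 0.05: z_α = 1.645.
Power = Φ(δ − 1.645) = Φ(0.805) = 0.7895.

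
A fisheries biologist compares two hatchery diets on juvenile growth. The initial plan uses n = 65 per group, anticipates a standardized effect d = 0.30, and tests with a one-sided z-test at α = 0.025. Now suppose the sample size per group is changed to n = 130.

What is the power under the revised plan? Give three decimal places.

With n = 130 per group: δ = d·√(n/2) = 0.30 × √(130/2) = 2.4187. Critical value z_{0.025} = 1.960.
Revised power = Φ(δ − 1.960) = Φ(0.459) = 0.6768.

Power ≈ 0.677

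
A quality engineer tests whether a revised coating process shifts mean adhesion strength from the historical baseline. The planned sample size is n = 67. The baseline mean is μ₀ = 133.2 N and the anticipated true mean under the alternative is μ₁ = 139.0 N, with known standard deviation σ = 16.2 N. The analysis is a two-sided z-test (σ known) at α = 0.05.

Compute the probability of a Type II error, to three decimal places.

β ≈ 0.166

Standardized effect: d = |μ₁ − μ₀| / σ = |139.0 − 133.2| / 16.2 = 0.3580
Noncentrality parameter: δ = d·√n = 0.3580 × √67 = 2.9306
Critical value for a two-sided test at α = 0.05: z_{α/2} = 1.960.
Power = Φ(δ − 1.960) + Φ(−δ − 1.960) = Φ(0.971) + Φ(-4.891) = 0.8341 + 0.0000 = 0.8341.
Type II error: β = 1 − power = 1 − 0.8341 = 0.1659.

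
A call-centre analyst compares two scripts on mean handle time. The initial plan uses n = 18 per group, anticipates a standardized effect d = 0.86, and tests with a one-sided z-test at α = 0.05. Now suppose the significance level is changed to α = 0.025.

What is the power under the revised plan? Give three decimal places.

Power ≈ 0.732

δ = d·√(n/2) = 0.86 × √(18/2) = 2.5800 (unchanged). New critical value: z_{0.025} = 1.960.
Revised power = Φ(δ − 1.960) = Φ(0.620) = 0.7324.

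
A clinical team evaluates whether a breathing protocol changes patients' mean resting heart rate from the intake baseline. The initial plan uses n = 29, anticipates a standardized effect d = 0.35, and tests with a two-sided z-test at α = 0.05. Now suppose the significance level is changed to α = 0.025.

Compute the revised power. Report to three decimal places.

δ = d·√n = 0.35 × √29 = 1.8848 (unchanged). New critical value: z_{0.0125} = 2.241.
Revised power = Φ(δ − 2.241) + Φ(−δ − 2.241) = Φ(-0.357) + Φ(-4.126) = 0.3607 + 0.0000 = 0.3607.

Power ≈ 0.361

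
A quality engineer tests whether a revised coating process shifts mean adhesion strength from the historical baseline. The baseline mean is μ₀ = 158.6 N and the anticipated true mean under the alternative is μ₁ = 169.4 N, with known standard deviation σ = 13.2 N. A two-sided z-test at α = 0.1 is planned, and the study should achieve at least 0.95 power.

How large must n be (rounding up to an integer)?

n = 17

Standardized effect: d = |μ₁ − μ₀| / σ = |169.4 − 158.6| / 13.2 = 0.8182
Set Φ(δ − 1.645) = 0.95; then δ − 1.645 = Φ⁻¹(0.95) = 1.645, giving δ = 3.290.
(For δ > 0 the lower-tail rejection region contributes negligibly to power, so the one-term inversion is standard.)
δ = d·√n ⇒ n = (δ/d)² = (3.290 / 0.8182)² = 16.17.
Round up to the next whole unit.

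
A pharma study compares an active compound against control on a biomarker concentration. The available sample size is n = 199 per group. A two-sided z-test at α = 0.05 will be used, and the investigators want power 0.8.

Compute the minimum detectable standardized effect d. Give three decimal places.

Required noncentrality: δ = z_{0.025} + z_{0.20} = 1.960 + 0.842 = 2.802.
(Lower-tail contribution to power is negligible for δ > 0.)
δ = d·√(n/2) ⇒ d = δ/√(n/2) = 2.802/√(199/2) = 0.2809.

d ≈ 0.281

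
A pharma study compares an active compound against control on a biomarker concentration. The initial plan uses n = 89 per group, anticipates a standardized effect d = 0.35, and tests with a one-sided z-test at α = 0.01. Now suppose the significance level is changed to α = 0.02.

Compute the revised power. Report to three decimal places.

δ = d·√(n/2) = 0.35 × √(89/2) = 2.3348 (unchanged). New critical value: z_{0.02} = 2.054.
Revised power = Φ(δ − 2.054) = Φ(0.281) = 0.6107.

Power ≈ 0.611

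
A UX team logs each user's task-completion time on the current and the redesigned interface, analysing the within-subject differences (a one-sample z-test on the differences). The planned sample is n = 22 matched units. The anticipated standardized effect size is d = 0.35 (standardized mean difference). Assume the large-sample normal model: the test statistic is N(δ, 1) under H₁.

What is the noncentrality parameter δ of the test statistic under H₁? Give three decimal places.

δ ≈ 1.642

δ = d·√n = 0.35 × √22 = 1.6416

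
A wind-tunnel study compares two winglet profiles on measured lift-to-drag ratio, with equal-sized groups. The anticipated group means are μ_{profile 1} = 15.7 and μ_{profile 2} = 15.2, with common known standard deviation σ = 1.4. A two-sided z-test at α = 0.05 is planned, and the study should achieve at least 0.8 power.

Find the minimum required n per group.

n = 124 per group

Standardized effect: d = |μ_{profile 1} − μ_{profile 2}| / σ = |15.7 − 15.2| / 1.4 = 0.3571
For power 0.8 need Φ(δ − z_{0.025}) = 0.8, so δ = z_{0.025} + z_{0.20} = 1.960 + 0.842 = 2.802.
(For δ > 0 the lower-tail rejection region contributes negligibly to power, so the one-term inversion is standard.)
δ = d·√(n/2) ⇒ n = 2(δ/d)² = 2 × (2.802 / 0.3571)² = 123.07.
Round up to the next whole unit.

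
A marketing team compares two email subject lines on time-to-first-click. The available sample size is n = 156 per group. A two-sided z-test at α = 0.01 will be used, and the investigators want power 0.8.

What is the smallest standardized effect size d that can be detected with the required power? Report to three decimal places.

d ≈ 0.387

Need Φ(δ − 2.576) = 0.8, so δ = 2.576 + 0.842 = 3.417.
(The second rejection-region term Φ(−δ − z_{α/2}) is negligible and dropped.)
δ = d·√(n/2) ⇒ d = δ/√(n/2) = 3.417/√(156/2) = 0.3870.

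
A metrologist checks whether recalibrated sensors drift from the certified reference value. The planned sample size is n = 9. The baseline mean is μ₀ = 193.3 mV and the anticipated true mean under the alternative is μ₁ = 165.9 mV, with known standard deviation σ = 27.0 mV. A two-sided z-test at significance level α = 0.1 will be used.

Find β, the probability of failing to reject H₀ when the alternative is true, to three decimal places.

Standardized effect: d = |μ₁ − μ₀| / σ = |165.9 − 193.3| / 27.0 = 1.0148
Noncentrality parameter: δ = d·√n = 1.0148 × √9 = 3.0444
Critical value for a two-sided test at α = 0.1: z_{α/2} = 1.645.
Power = Φ(δ − 1.645) + Φ(−δ − 1.645) = Φ(1.400) + Φ(-4.689) = 0.9192 + 0.0000 = 0.9192.
Type II error: β = 1 − power = 1 − 0.9192 = 0.0808.

β ≈ 0.081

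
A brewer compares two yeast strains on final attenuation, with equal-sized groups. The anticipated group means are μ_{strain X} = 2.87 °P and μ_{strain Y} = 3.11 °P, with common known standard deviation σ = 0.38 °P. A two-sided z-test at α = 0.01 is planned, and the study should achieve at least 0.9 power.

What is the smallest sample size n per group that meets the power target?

n = 75 per group

Standardized effect: d = |μ_{strain X} − μ_{strain Y}| / σ = |2.87 − 3.11| / 0.38 = 0.6316
For power 0.9 need Φ(δ − z_{0.005}) = 0.9, so δ = z_{0.005} + z_{0.10} = 2.576 + 1.282 = 3.857.
(For δ > 0 the lower-tail rejection region contributes negligibly to power, so the one-term inversion is standard.)
δ = d·√(n/2) ⇒ n = 2(δ/d)² = 2 × (3.857 / 0.6316)² = 74.60.
Round up to the next whole unit.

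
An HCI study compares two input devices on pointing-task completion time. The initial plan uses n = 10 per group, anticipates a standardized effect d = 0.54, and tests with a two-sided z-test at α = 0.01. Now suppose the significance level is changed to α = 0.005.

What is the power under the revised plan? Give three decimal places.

δ = d·√(n/2) = 0.54 × √(10/2) = 1.2075 (unchanged). New critical value: z_{0.0025} = 2.807.
Revised power = Φ(δ − 2.807) + Φ(−δ − 2.807) = Φ(-1.600) + Φ(-4.015) = 0.0548 + 0.0000 = 0.0549.

Power ≈ 0.055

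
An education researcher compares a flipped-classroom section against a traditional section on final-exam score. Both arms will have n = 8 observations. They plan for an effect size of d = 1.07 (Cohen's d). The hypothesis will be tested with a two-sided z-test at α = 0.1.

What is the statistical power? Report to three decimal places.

Noncentrality parameter: δ = d·√(n/2) = 1.07 × √(8/2) = 2.1400
Two-sided α = 0.1 → critical value z_{0.05} = 1.645.
Power = Φ(δ − 1.645) + Φ(−δ − 1.645) = Φ(0.495) + Φ(-3.785) = 0.6898 + 0.0001 = 0.6898.

Power ≈ 0.690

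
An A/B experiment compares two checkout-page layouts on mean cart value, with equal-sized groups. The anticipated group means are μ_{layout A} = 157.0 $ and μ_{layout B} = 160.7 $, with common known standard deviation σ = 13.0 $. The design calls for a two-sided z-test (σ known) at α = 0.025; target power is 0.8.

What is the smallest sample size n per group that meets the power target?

Standardized effect: d = |μ_{layout A} − μ_{layout B}| / σ = |157.0 − 160.7| / 13.0 = 0.2846
For power 0.8 need Φ(δ − z_{0.0125}) = 0.8, so δ = z_{0.0125} + z_{0.20} = 2.241 + 0.842 = 3.083.
(Ignoring the negligible lower-tail rejection probability gives the usual closed-form inversion.)
δ = d·√(n/2) ⇒ n = 2(δ/d)² = 2 × (3.083 / 0.2846)² = 234.68.
Rounding up, n = 235 per group.

n = 235 per group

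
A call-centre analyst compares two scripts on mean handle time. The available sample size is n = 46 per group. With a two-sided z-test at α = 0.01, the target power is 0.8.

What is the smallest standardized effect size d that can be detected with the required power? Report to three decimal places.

d ≈ 0.713

Need Φ(δ − 2.576) = 0.8, so δ = 2.576 + 0.842 = 3.417.
(The second rejection-region term Φ(−δ − z_{α/2}) is negligible and dropped.)
δ = d·√(n/2) ⇒ d = δ/√(n/2) = 3.417/√(46/2) = 0.7126.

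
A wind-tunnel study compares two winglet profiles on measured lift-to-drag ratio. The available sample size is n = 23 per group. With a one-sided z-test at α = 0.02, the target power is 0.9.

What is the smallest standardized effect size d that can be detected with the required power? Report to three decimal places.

Need Φ(δ − 2.054) = 0.9, so δ = 2.054 + 1.282 = 3.335.
δ = d·√(n/2) ⇒ d = δ/√(n/2) = 3.335/√(23/2) = 0.9835.

d ≈ 0.984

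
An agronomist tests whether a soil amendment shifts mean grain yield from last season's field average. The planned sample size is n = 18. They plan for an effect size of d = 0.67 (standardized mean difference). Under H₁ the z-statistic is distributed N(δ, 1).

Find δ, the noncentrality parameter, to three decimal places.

The noncentrality parameter scales effect size by the design's sample-size factor: δ = d·√n = 0.67 × √18 = 2.8426

δ ≈ 2.843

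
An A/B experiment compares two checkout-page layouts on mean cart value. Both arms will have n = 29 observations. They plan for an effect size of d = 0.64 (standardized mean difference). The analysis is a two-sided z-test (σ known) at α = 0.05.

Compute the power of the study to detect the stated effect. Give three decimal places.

Noncentrality parameter: δ = d·√(n/2) = 0.64 × √(29/2) = 2.4370
Critical value for a two-sided test at α = 0.05: z_{α/2} = 1.960.
Power = Φ(δ − 1.960) + Φ(−δ − 1.960) = Φ(0.477) + Φ(-4.397) = 0.6833 + 0.0000 = 0.6834.

Power ≈ 0.683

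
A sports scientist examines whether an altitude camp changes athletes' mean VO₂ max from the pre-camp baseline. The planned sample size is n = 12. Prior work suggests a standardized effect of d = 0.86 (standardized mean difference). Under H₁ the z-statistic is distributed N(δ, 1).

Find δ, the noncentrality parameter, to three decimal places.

The noncentrality parameter scales effect size by the design's sample-size factor: δ = d·√n = 0.86 × √12 = 2.9791

δ ≈ 2.979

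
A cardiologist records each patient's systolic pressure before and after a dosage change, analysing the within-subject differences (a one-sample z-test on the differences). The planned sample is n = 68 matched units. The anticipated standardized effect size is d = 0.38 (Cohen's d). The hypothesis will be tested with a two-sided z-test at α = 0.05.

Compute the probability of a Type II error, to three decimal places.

Noncentrality parameter: δ = d·√n = 0.38 × √68 = 3.1336
Critical value for a two-sided test at α = 0.05: z_{α/2} = 1.960.
Power = Φ(δ − 1.960) + Φ(−δ − 1.960) = Φ(1.174) + Φ(-5.094) = 0.8797 + 0.0000 = 0.8797.
Type II error: β = 1 − power = 1 − 0.8797 = 0.1203.

β ≈ 0.120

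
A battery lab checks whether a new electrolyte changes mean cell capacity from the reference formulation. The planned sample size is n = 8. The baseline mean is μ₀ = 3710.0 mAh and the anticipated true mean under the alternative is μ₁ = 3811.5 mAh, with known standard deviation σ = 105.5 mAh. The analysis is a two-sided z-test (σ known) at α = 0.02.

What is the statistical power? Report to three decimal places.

Standardized effect: d = |μ₁ − μ₀| / σ = |3811.5 − 3710.0| / 105.5 = 0.9621
Noncentrality parameter: δ = d·√n = 0.9621 × √8 = 2.7212
Critical value for a two-sided test at α = 0.02: z_{α/2} = 2.326.
Power = Φ(δ − 2.326) + Φ(−δ − 2.326) = Φ(0.395) + Φ(-5.048) = 0.6535 + 0.0000 = 0.6535.

Power ≈ 0.654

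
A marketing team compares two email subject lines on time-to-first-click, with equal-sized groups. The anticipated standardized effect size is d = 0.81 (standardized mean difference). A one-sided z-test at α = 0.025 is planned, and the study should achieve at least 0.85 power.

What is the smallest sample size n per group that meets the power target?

n = 28 per group

Set Φ(δ − 1.960) = 0.85; then δ − 1.960 = Φ⁻¹(0.85) = 1.036, giving δ = 2.996.
δ = d·√(n/2) ⇒ n = 2(δ/d)² = 2 × (2.996 / 0.81)² = 27.37.
Round up to the next whole unit.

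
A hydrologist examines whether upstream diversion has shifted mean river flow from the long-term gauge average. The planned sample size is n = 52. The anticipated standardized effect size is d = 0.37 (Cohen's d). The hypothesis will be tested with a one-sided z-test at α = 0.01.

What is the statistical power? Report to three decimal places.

Noncentrality parameter: δ = d·√n = 0.37 × √52 = 2.6681
Critical value for a one-sided test at α = 0.01: z_α = 2.326.
Power = Φ(δ − 2.326) = Φ(0.342) = 0.6337.

Power ≈ 0.634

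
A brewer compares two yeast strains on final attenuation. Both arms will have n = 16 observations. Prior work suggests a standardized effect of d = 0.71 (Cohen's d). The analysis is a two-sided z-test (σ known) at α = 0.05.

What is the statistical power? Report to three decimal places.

Power ≈ 0.519

Noncentrality parameter: δ = d·√(n/2) = 0.71 × √(16/2) = 2.0082
Critical value for a two-sided test at α = 0.05: z_{α/2} = 1.960.
Power = Φ(δ − 1.960) + Φ(−δ − 1.960) = Φ(0.048) + Φ(-3.968) = 0.5192 + 0.0000 = 0.5193.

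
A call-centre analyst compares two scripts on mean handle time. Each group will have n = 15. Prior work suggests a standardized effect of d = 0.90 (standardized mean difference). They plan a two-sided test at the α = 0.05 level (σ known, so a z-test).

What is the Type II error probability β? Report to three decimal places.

Noncentrality parameter: δ = d·√(n/2) = 0.90 × √(15/2) = 2.4648
Two-sided α = 0.05 → critical value z_{0.025} = 1.960.
Power = Φ(δ − 1.960) + Φ(−δ − 1.960) = Φ(0.505) + Φ(-4.425) = 0.6931 + 0.0000 = 0.6932.
Type II error: β = 1 − power = 1 − 0.6932 = 0.3068.

β ≈ 0.307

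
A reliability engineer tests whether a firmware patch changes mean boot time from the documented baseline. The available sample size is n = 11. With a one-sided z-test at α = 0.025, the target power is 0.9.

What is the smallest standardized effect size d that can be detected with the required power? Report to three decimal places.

Need Φ(δ − 1.960) = 0.9, so δ = 1.960 + 1.282 = 3.242.
δ = d·√n ⇒ d = δ/√n = 3.242/√11 = 0.9774.

d ≈ 0.977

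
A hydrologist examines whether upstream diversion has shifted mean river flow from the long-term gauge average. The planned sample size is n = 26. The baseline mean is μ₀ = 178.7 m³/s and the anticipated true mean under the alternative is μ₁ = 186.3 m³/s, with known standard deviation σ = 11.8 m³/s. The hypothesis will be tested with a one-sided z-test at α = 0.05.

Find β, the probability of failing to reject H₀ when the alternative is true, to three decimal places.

Standardized effect: d = |μ₁ − μ₀| / σ = |186.3 − 178.7| / 11.8 = 0.6441
Noncentrality parameter: δ = d·√n = 0.6441 × √26 = 3.2841
One-sided α = 0.05 → critical value z_{0.05} = 1.645.
Power = Φ(δ − 1.645) = Φ(1.639) = 0.9494.
Type II error: β = 1 − power = 1 − 0.9494 = 0.0506.

β ≈ 0.051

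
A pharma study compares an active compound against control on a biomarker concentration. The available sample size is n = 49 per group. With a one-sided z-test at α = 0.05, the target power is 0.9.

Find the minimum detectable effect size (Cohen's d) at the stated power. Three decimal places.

Need Φ(δ − 1.645) = 0.9, so δ = 1.645 + 1.282 = 2.926.
δ = d·√(n/2) ⇒ d = δ/√(n/2) = 2.926/√(49/2) = 0.5912.

d ≈ 0.591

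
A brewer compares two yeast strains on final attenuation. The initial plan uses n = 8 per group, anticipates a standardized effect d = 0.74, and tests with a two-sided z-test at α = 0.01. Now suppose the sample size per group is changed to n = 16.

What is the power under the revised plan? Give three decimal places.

With n = 16 per group: δ = d·√(n/2) = 0.74 × √(16/2) = 2.0930. Critical value z_{0.005} = 2.576.
Revised power = Φ(δ − 2.576) + Φ(−δ − 2.576) = Φ(-0.483) + Φ(-4.669) = 0.3146 + 0.0000 = 0.3146.

Power ≈ 0.315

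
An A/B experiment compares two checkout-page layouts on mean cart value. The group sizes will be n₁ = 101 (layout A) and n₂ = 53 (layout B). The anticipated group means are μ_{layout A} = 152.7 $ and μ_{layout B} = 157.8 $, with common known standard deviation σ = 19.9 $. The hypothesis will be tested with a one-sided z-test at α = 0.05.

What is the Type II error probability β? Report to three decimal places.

β ≈ 0.553

Standardized effect: d = |μ_{layout A} − μ_{layout B}| / σ = |152.7 − 157.8| / 19.9 = 0.2563
Noncentrality parameter: δ = d / √(1/n₁ + 1/n₂) = 0.2563 / √(1/101 + 1/53) = 1.5110
Critical value for a one-sided test at α = 0.05: z_α = 1.645.
Power = P(Z > 1.645 − δ) = Φ(-0.134) = 0.4467.
Type II error: β = 1 − power = 1 − 0.4467 = 0.5533.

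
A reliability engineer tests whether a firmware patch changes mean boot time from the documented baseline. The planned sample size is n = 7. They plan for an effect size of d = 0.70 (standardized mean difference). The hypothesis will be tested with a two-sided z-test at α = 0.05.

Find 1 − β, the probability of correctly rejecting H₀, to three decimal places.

Power ≈ 0.457

Noncentrality parameter: δ = d·√n = 0.70 × √7 = 1.8520
Critical value for a two-sided test at α = 0.05: z_{α/2} = 1.960.
Power = Φ(δ − 1.960) + Φ(−δ − 1.960) = Φ(-0.108) + Φ(-3.812) = 0.4570 + 0.0001 = 0.4571.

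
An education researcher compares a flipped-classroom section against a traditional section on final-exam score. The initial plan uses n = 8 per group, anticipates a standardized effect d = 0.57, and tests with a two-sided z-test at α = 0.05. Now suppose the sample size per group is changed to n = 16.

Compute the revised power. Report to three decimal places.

Power ≈ 0.364

With n = 16 per group: δ = d·√(n/2) = 0.57 × √(16/2) = 1.6122. Critical value z_{0.025} = 1.960.
Revised power = Φ(δ − 1.960) + Φ(−δ − 1.960) = Φ(-0.348) + Φ(-3.572) = 0.3640 + 0.0002 = 0.3642.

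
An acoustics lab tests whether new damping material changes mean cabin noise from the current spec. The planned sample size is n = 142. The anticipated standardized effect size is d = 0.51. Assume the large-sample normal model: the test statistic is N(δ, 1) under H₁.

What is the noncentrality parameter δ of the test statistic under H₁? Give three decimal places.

δ ≈ 6.077

The noncentrality parameter scales effect size by the design's sample-size factor: δ = d·√n = 0.51 × √142 = 6.0774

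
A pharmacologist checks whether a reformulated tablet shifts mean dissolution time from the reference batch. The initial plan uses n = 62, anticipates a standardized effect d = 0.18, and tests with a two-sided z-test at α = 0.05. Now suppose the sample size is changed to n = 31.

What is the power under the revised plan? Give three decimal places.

Power ≈ 0.171

With n = 31: δ = d·√n = 0.18 × √31 = 1.0022. Critical value z_{0.025} = 1.960.
Revised power = Φ(δ − 1.960) + Φ(−δ − 1.960) = Φ(-0.958) + Φ(-2.962) = 0.1691 + 0.0015 = 0.1706.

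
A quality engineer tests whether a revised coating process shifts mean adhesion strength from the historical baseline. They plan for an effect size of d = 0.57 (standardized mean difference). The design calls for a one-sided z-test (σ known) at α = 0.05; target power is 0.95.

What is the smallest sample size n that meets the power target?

For power 0.95 need Φ(δ − z_{0.05}) = 0.95, so δ = z_{0.05} + z_{0.05} = 1.645 + 1.645 = 3.290.
δ = d·√n ⇒ n = (δ/d)² = (3.290 / 0.57)² = 33.31.
Round up to the next whole unit.

n = 34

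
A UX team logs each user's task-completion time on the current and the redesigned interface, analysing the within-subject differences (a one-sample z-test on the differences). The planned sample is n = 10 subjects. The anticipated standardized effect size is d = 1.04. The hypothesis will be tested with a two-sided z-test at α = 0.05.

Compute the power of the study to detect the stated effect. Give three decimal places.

Noncentrality parameter: δ = d·√n = 1.04 × √10 = 3.2888
Two-sided α = 0.05 → critical value z_{0.025} = 1.960.
Power = Φ(δ − 1.960) + Φ(−δ − 1.960) = Φ(1.329) + Φ(-5.249) = 0.9080 + 0.0000 = 0.9080.

Power ≈ 0.908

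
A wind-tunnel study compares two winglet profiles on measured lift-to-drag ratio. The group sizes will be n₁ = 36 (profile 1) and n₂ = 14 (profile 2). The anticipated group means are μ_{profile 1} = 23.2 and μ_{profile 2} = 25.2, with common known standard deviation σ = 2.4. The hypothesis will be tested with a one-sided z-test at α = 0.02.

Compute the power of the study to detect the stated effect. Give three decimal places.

Standardized effect: d = |μ_{profile 1} − μ_{profile 2}| / σ = |23.2 − 25.2| / 2.4 = 0.8333
Noncentrality parameter: δ = d / √(1/n₁ + 1/n₂) = 0.8333 / √(1/36 + 1/14) = 2.6458
Critical value for a one-sided test at α = 0.02: z_α = 2.054.
Power = P(Z > 2.054 − δ) = Φ(0.592) = 0.7231.

Power ≈ 0.723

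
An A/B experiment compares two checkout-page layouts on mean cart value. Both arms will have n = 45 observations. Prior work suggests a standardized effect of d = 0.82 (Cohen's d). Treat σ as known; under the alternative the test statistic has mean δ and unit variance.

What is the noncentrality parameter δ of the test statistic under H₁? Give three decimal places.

δ = d·√(n/2) = 0.82 × √(45/2) = 3.8896

δ ≈ 3.890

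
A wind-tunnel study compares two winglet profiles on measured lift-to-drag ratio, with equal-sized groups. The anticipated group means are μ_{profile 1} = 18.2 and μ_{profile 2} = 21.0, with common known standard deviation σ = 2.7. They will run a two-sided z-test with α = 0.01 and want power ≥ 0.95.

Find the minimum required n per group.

Standardized effect: d = |μ_{profile 1} − μ_{profile 2}| / σ = |18.2 − 21.0| / 2.7 = 1.0370
For power 0.95 need Φ(δ − z_{0.005}) = 0.95, so δ = z_{0.005} + z_{0.05} = 2.576 + 1.645 = 4.221.
(Ignoring the negligible lower-tail rejection probability gives the usual closed-form inversion.)
δ = d·√(n/2) ⇒ n = 2(δ/d)² = 2 × (4.221 / 1.0370)² = 33.13.
Rounding up, n = 34 per group.

n = 34 per group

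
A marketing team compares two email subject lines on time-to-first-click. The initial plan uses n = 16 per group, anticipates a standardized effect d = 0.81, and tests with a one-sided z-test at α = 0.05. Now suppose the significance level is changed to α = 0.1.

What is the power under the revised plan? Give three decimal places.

δ = d·√(n/2) = 0.81 × √(16/2) = 2.2910 (unchanged). New critical value: z_{0.1} = 1.282.
Revised power = P(Z > 1.282 − δ) = Φ(1.009) = 0.8436.

Power ≈ 0.844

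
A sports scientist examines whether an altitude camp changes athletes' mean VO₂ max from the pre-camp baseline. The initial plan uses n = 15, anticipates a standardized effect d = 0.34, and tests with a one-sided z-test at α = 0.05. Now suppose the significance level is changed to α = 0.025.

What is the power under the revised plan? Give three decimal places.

δ = d·√n = 0.34 × √15 = 1.3168 (unchanged). New critical value: z_{0.025} = 1.960.
Revised power = P(Z > 1.960 − δ) = Φ(-0.643) = 0.2601.

Power ≈ 0.260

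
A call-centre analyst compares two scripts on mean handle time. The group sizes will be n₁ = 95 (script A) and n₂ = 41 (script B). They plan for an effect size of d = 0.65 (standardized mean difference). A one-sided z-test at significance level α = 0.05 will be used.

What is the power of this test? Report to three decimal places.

Power ≈ 0.967

Noncentrality parameter: δ = d / √(1/n₁ + 1/n₂) = 0.65 / √(1/95 + 1/41) = 3.4785
One-sided α = 0.05 → critical value z_{0.05} = 1.645.
Power = P(Z > 1.645 − δ) = Φ(1.834) = 0.9667.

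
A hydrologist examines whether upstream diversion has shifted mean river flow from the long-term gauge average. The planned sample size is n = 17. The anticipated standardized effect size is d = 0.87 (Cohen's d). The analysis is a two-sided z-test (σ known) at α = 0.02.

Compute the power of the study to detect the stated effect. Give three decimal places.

Noncentrality parameter: δ = d·√n = 0.87 × √17 = 3.5871
Two-sided α = 0.02 → critical value z_{0.01} = 2.326.
Power = Φ(δ − 2.326) + Φ(−δ − 2.326) = Φ(1.261) + Φ(-5.913) = 0.8963 + 0.0000 = 0.8963.

Power ≈ 0.896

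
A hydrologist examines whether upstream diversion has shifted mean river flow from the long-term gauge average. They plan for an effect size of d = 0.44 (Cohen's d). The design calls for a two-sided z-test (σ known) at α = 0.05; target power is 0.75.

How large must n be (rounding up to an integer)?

Set Φ(δ − 1.960) = 0.75; then δ − 1.960 = Φ⁻¹(0.75) = 0.674, giving δ = 2.634.
(For δ > 0 the lower-tail rejection region contributes negligibly to power, so the one-term inversion is standard.)
δ = d·√n ⇒ n = (δ/d)² = (2.634 / 0.44)² = 35.85.
Rounding up, n = 36.

n = 36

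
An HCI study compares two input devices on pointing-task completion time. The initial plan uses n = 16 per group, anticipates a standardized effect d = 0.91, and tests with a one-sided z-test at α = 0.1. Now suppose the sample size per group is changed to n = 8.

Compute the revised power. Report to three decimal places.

With n = 8 per group: δ = d·√(n/2) = 0.91 × √(8/2) = 1.8200. Critical value z_{0.1} = 1.282.
Revised power = P(Z > 1.282 − δ) = Φ(0.538) = 0.7049.

Power ≈ 0.705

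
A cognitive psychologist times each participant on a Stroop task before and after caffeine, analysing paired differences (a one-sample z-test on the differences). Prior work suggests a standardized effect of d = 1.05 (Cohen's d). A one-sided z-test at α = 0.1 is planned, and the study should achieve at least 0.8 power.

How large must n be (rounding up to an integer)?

Set Φ(δ − 1.282) = 0.8; then δ − 1.282 = Φ⁻¹(0.8) = 0.842, giving δ = 2.123.
δ = d·√n ⇒ n = (δ/d)² = (2.123 / 1.05)² = 4.09.
Rounding up, n = 5.

n = 5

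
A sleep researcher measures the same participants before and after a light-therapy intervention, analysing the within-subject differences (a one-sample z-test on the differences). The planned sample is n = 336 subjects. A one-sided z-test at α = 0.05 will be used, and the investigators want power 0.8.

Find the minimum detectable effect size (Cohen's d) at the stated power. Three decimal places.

Need Φ(δ − 1.645) = 0.8, so δ = 1.645 + 0.842 = 2.486.
δ = d·√n ⇒ d = δ/√n = 2.486/√336 = 0.1356.

d ≈ 0.136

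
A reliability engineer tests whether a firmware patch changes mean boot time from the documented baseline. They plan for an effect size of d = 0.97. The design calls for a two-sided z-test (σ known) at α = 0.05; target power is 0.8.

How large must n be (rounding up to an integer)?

For power 0.8 need Φ(δ − z_{0.025}) = 0.8, so δ = z_{0.025} + z_{0.20} = 1.960 + 0.842 = 2.802.
(Ignoring the negligible lower-tail rejection probability gives the usual closed-form inversion.)
δ = d·√n ⇒ n = (δ/d)² = (2.802 / 0.97)² = 8.34.
Rounding up, n = 9.

n = 9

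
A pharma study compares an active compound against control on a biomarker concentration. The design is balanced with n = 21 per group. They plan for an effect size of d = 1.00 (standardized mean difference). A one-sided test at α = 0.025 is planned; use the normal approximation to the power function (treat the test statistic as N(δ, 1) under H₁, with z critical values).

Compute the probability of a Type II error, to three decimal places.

Noncentrality parameter: δ = d·√(n/2) = 1.00 × √(21/2) = 3.2404
Critical value for a one-sided test at α = 0.025: z_α = 1.960.
Power = Φ(δ − 1.960) = Φ(1.280) = 0.8998.
Type II error: β = 1 − power = 1 − 0.8998 = 0.1002.

β ≈ 0.100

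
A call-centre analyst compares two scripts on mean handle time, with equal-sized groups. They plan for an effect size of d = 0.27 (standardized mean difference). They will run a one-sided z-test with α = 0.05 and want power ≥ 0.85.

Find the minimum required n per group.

For power 0.85 need Φ(δ − z_{0.05}) = 0.85, so δ = z_{0.05} + z_{0.15} = 1.645 + 1.036 = 2.681.
δ = d·√(n/2) ⇒ n = 2(δ/d)² = 2 × (2.681 / 0.27)² = 197.24.
Rounding up, n = 198 per group.

n = 198 per group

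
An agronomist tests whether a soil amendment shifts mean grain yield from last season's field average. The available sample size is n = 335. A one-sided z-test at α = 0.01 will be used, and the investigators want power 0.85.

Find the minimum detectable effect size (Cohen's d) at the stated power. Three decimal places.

d ≈ 0.184

Required noncentrality: δ = z_{0.01} + z_{0.15} = 2.326 + 1.036 = 3.363.
δ = d·√n ⇒ d = δ/√n = 3.363/√335 = 0.1837.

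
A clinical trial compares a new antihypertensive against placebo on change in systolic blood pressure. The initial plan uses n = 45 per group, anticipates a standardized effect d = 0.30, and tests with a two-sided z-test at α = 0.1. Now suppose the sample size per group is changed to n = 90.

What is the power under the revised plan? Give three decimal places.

Power ≈ 0.644

With n = 90 per group: δ = d·√(n/2) = 0.30 × √(90/2) = 2.0125. Critical value z_{0.05} = 1.645.
Revised power = Φ(δ − 1.645) + Φ(−δ − 1.645) = Φ(0.368) + Φ(-3.657) = 0.6434 + 0.0001 = 0.6435.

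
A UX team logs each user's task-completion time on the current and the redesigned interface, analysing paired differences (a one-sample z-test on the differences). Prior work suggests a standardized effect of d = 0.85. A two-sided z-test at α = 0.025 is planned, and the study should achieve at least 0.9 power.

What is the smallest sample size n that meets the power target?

For power 0.9 need Φ(δ − z_{0.0125}) = 0.9, so δ = z_{0.0125} + z_{0.10} = 2.241 + 1.282 = 3.523.
(For δ > 0 the lower-tail rejection region contributes negligibly to power, so the one-term inversion is standard.)
δ = d·√n ⇒ n = (δ/d)² = (3.523 / 0.85)² = 17.18.
Rounding up, n = 18.

n = 18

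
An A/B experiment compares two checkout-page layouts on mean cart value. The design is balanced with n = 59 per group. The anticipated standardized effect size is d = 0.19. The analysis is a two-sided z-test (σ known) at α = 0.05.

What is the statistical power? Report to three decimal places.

Power ≈ 0.178

Noncentrality parameter: δ = d·√(n/2) = 0.19 × √(59/2) = 1.0320
Two-sided α = 0.05 → critical value z_{0.025} = 1.960.
Power = Φ(δ − 1.960) + Φ(−δ − 1.960) = Φ(-0.928) + Φ(-2.992) = 0.1767 + 0.0014 = 0.1781.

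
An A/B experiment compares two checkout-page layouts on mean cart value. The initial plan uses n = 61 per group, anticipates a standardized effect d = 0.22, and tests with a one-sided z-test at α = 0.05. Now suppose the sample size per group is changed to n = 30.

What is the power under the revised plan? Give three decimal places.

Power ≈ 0.214

With n = 30 per group: δ = d·√(n/2) = 0.22 × √(30/2) = 0.8521. Critical value z_{0.05} = 1.645.
Revised power = P(Z > 1.645 − δ) = Φ(-0.793) = 0.2139.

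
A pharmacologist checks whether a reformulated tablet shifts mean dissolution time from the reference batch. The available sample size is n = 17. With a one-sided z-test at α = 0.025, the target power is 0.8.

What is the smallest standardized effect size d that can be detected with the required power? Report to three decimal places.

Need Φ(δ − 1.960) = 0.8, so δ = 1.960 + 0.842 = 2.802.
δ = d·√n ⇒ d = δ/√n = 2.802/√17 = 0.6795.

d ≈ 0.679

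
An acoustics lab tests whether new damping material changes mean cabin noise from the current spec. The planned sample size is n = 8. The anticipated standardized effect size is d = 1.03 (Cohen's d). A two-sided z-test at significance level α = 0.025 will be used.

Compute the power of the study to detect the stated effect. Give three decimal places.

Power ≈ 0.749

Noncentrality parameter: δ = d·√n = 1.03 × √8 = 2.9133
Two-sided α = 0.025 → critical value z_{0.0125} = 2.241.
Power = Φ(δ − 2.241) + Φ(−δ − 2.241) = Φ(0.672) + Φ(-5.155) = 0.7492 + 0.0000 = 0.7492.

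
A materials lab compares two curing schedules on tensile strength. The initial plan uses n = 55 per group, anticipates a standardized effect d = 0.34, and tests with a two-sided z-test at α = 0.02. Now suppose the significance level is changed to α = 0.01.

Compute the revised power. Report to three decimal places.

δ = d·√(n/2) = 0.34 × √(55/2) = 1.7830 (unchanged). New critical value: z_{0.005} = 2.576.
Revised power = Φ(δ − 2.576) + Φ(−δ − 2.576) = Φ(-0.793) + Φ(-4.359) = 0.2139 + 0.0000 = 0.2139.

Power ≈ 0.214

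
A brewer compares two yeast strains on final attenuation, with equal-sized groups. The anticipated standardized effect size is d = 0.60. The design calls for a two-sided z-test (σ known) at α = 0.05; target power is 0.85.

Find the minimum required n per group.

For power 0.85 need Φ(δ − z_{0.025}) = 0.85, so δ = z_{0.025} + z_{0.15} = 1.960 + 1.036 = 2.996.
(For δ > 0 the lower-tail rejection region contributes negligibly to power, so the one-term inversion is standard.)
δ = d·√(n/2) ⇒ n = 2(δ/d)² = 2 × (2.996 / 0.60)² = 49.88.
Rounding up, n = 50 per group.

n = 50 per group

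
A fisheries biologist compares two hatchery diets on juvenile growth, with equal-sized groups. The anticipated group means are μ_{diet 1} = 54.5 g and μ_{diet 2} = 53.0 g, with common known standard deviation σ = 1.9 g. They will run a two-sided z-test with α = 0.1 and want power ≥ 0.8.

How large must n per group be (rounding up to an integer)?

Standardized effect: d = |μ_{diet 1} − μ_{diet 2}| / σ = |54.5 − 53.0| / 1.9 = 0.7895
Set Φ(δ − 1.645) = 0.8; then δ − 1.645 = Φ⁻¹(0.8) = 0.842, giving δ = 2.486.
(The Φ(−δ − z_{α/2}) term is vanishingly small for δ > 0 and is dropped in the standard sample-size formula.)
δ = d·√(n/2) ⇒ n = 2(δ/d)² = 2 × (2.486 / 0.7895)² = 19.84.
Round up to the next whole unit.

n = 20 per group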